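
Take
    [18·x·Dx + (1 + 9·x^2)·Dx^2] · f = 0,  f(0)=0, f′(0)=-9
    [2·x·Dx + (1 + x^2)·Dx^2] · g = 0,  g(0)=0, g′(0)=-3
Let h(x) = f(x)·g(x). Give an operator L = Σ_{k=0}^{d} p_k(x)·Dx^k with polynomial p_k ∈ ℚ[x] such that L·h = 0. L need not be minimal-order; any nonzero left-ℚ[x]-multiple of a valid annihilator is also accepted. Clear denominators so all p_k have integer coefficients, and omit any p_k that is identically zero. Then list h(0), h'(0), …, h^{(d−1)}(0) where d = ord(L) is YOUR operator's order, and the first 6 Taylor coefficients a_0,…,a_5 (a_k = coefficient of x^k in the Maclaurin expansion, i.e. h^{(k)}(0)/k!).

L = (-216·x - 3600·x^3 - 5184·x^5 + 6480·x^7 + 17496·x^9)·Dx + (-40 - 1452·x^2 - 6480·x^4 - 4536·x^6 + 22680·x^8 + 26244·x^10)·Dx^2 + (-80·x - 980·x^3 - 2160·x^5 + 2952·x^7 + 12960·x^9 + 8748·x^11)·Dx^3 + (-1 - 20·x^2 - 109·x^4 + 981·x^8 + 1620·x^10 + 729·x^12)·Dx^4  (order 4).
h: a_k = 0, 0, 27, 0, -90, 0, …
ICs: h(0) = 0, h′(0) = 0, h′′(0) = 54, h′′′(0) = 0.

f: a_k = 0, -9, 0, 27, 0, -729/5, …
g: a_k = 0, -3, 0, 1, 0, -3/5, …
f·g: L₀ = L_f ⊗_s L_g, ord ≤ 2·2.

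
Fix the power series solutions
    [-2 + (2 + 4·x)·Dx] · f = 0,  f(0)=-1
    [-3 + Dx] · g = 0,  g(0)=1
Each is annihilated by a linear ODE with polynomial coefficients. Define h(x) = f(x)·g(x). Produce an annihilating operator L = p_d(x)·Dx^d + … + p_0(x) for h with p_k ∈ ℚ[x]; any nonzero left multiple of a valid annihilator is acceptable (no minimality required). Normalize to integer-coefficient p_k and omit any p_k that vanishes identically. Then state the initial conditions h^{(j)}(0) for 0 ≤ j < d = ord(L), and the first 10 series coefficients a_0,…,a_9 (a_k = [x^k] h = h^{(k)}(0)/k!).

f: a_k = -1, -1, 1/2, -1/2, 5/8, -7/8, 21/16, -33/16, 429/128, -715/128, …
g: a_k = 1, 3, 9/2, 9/2, 27/8, 81/40, 81/80, 243/560, 729/4480, 243/4480, …
f·g: L₀ = L_f ⊗_s L_g, ord ≤ 1·1.
L = (-4 - 6·x) + (1 + 2·x)·Dx  (order 1).
h: a_k = -1, -4, -7, -8, -13/2, -22/5, -21/10, -48/35, 39/280, -11/10, …
ICs: h(0) = -1.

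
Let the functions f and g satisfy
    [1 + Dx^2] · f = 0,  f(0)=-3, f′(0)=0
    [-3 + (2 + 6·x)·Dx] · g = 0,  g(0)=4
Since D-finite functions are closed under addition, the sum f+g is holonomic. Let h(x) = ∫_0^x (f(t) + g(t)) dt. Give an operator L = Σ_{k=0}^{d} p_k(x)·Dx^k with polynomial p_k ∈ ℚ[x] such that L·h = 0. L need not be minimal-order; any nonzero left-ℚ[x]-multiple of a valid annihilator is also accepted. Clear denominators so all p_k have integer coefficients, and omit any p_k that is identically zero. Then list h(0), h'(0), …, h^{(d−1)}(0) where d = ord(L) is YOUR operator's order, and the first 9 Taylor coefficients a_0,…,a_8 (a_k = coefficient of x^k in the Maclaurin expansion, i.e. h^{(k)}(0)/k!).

L = (-93 - 72·x - 108·x^2)·Dx + (-10 + 18·x + 216·x^2 + 216·x^3)·Dx^2 + (-93 - 72·x - 108·x^2)·Dx^3 + (-10 + 18·x + 216·x^2 + 216·x^3)·Dx^4  (order 4).
h: a_k = 0, 1, 3, -1, 27/16, -409/160, 567/128, -229619/26880, 72171/4096, …
ICs: h(0) = 0, h′(0) = 1, h′′(0) = 6, h′′′(0) = -6.

f: a_k = -3, 0, 3/2, 0, -1/8, 0, 1/240, 0, -1/13440, …
g: a_k = 4, 6, -9/2, 27/4, -405/32, 1701/64, -15309/256, 72171/512, -2814669/8192, …
f+g: L₀ = lclm(L_f,L_g), ord ≤ 2+1.
∫: right-multiply L₀ by Dx.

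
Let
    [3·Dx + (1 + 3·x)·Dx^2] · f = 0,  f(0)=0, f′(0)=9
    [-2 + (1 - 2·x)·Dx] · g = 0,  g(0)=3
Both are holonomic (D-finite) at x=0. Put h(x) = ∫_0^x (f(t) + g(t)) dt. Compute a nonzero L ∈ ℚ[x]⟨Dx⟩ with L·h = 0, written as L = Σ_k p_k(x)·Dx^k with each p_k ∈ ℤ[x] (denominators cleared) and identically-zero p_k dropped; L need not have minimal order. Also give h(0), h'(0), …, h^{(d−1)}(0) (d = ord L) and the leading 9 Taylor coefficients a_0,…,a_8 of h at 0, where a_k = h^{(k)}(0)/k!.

L = (-144 - 72·x)·Dx^2 + (-6 - 216·x - 144·x^2)·Dx^3 + (7 + 13·x - 36·x^2 - 36·x^3)·Dx^4  (order 4).
h: a_k = 0, 3, 15/2, -1/2, 51/4, -51/20, 403/10, -345/14, 9249/56, …
ICs: h(0) = 0, h′(0) = 3, h′′(0) = 15, h′′′(0) = -3.

f: a_k = 0, 9, -27/2, 27, -243/4, 729/5, -729/2, 6561/7, -19683/8, …
g: a_k = 3, 6, 12, 24, 48, 96, 192, 384, 768, …
f+g: L₀ = lclm(L_f,L_g), ord ≤ 2+1.
h=∫₀ˣh₀: take L = L₀·Dx.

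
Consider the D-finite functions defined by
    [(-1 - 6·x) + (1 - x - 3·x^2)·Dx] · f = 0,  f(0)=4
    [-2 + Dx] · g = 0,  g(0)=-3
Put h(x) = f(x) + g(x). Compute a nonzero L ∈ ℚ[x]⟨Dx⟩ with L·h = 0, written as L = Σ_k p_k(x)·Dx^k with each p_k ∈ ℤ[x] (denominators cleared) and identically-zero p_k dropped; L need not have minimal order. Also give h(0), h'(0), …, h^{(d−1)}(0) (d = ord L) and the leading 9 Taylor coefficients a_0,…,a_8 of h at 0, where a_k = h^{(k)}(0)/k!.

L = (-12 - 16·x - 144·x^2 - 72·x^3) + (4 + 26·x + 74·x^2 - 24·x^3 - 36·x^4)·Dx + (1 - 9·x - x^2 + 30·x^3 + 18·x^4)·Dx^2  (order 2).
h: a_k = 1, -2, 10, 24, 74, 796/5, 5816/15, 91132/105, 213358/105, …
ICs: h(0) = 1, h′(0) = -2.

f: a_k = 4, 4, 16, 28, 76, 160, 388, 868, 2032, …
g: a_k = -3, -6, -6, -4, -2, -4/5, -4/15, -8/105, -2/105, …
Weyl lclm of L_f,L_g ⇒ L₀ (ord ≤ 2).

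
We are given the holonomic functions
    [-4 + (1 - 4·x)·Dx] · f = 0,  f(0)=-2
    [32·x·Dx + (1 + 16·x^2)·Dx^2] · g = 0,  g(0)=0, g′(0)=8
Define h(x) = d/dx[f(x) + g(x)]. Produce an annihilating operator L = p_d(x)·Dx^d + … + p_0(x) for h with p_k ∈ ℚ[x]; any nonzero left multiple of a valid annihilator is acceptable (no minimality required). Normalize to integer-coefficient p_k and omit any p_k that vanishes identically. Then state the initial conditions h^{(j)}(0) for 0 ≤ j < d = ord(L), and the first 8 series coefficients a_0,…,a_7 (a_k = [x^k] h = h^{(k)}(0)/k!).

L = (-32 + 512·x + 1536·x^2) + (16 - 32·x + 256·x^2 + 1536·x^3)·Dx + (-1 + 256·x^4)·Dx^2  (order 2).
h: a_k = 0, -64, -512, -2048, -8192, -49152, -262144, -1048576, …
ICs: h(0) = 0, h′(0) = -64.

f: a_k = -2, -8, -32, -128, -512, -2048, -8192, -32768, …
g: a_k = 0, 8, 0, -128/3, 0, 2048/5, 0, -32768/7, …
Sum ⇒ L₀ = lclm(L_f,L_g) in ℚ(x)⟨Dx⟩.
h₀' ⇒ L via d/dx closure of L₀.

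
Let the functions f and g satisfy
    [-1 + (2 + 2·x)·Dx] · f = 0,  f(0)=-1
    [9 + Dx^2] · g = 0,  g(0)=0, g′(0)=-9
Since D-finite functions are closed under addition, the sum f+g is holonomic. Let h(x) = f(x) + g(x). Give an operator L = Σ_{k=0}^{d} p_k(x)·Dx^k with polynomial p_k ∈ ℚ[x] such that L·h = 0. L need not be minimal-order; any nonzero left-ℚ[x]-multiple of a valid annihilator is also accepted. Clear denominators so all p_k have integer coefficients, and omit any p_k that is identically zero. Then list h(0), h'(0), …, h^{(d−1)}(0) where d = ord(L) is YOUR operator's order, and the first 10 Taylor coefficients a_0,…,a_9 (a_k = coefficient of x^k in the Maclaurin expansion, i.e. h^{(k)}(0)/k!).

f: a_k = -1, -1/2, 1/8, -1/16, 5/128, -7/256, 21/1024, -33/2048, 429/32768, -715/65536, …
g: a_k = 0, -9, 0, 27/2, 0, -243/40, 0, 729/560, 0, -729/4480, …
f+g: L₀ = lclm(L_f,L_g), ord ≤ 1+2.
L = (-351 - 648·x - 324·x^2) + (630 + 1926·x + 1944·x^2 + 648·x^3)·Dx + (-39 - 72·x - 36·x^2)·Dx^2 + (70 + 214·x + 216·x^2 + 72·x^3)·Dx^3  (order 3).
h: a_k = -1, -19/2, 1/8, 215/16, 5/128, -7811/1280, 21/1024, 92157/71680, 429/32768, -398273/2293760, …
ICs: h(0) = -1, h′(0) = -19/2, h′′(0) = 1/4.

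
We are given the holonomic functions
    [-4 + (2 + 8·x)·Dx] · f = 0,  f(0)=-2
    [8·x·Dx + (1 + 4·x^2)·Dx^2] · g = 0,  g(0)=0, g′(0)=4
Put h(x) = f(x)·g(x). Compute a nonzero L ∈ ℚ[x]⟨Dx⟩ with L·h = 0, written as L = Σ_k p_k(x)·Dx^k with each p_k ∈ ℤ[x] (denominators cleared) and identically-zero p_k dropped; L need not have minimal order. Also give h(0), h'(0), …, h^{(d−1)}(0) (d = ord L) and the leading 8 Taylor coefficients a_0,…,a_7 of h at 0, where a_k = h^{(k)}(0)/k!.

f: a_k = -2, -4, 4, -8, 20, -56, 168, -528, …
g: a_k = 0, 4, 0, -16/3, 0, 64/5, 0, -256/7, …
Product ⇒ symmetric product L₀, ord ≤ 2.
L = (12 - 16·x - 16·x^2) + (-4 - 8·x + 48·x^2 + 64·x^3)·Dx + (1 + 8·x + 20·x^2 + 32·x^3 + 64·x^4)·Dx^2  (order 2).
h: a_k = 0, -8, -16, 80/3, -32/3, 496/15, -3488/15, 72416/105, …
ICs: h(0) = 0, h′(0) = -8.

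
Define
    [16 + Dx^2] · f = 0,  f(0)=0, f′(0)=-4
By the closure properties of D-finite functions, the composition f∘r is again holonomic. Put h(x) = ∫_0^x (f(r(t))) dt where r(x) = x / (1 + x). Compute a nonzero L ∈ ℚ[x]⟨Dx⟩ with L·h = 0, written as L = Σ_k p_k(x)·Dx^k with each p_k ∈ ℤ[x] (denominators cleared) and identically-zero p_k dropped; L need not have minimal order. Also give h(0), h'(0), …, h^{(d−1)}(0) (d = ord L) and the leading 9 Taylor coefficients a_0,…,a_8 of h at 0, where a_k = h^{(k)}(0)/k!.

f: a_k = 0, -4, 0, 32/3, 0, -128/15, 0, 1024/315, 0, …
h₀=f(r): pull back L_f along r ⇒ L₀.
h=∫h₀ ⇒ L = L₀·Dx.
L = 16·Dx + (2 + 6·x + 6·x^2 + 2·x^3)·Dx^2 + (1 + 4·x + 6·x^2 + 4·x^3 + x^4)·Dx^3  (order 3).
h: a_k = 0, 0, -2, 4/3, 5/3, -28/5, 386/45, -60/7, 2461/630, …
ICs: h(0) = 0, h′(0) = 0, h′′(0) = -4.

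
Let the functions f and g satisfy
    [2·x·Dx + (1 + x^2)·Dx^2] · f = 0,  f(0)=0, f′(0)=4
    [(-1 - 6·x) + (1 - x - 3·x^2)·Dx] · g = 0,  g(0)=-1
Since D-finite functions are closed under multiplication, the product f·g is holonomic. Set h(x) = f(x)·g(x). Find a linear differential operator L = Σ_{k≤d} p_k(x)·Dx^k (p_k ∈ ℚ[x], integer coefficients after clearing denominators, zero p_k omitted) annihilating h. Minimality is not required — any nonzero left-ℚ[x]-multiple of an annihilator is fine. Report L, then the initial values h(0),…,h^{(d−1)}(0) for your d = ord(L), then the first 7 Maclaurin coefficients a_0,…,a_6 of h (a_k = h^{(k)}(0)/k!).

L = (6 + 2·x + 18·x^2) + (2 + 10·x + 4·x^2 + 18·x^3)·Dx + (-1 + x + 2·x^2 + x^3 + 3·x^4)·Dx^2  (order 2).
h: a_k = 0, -4, -4, -44/3, -80/3, -1072/15, -2272/15, …
ICs: h(0) = 0, h′(0) = -4.

f: a_k = 0, 4, 0, -4/3, 0, 4/5, 0, …
g: a_k = -1, -1, -4, -7, -19, -40, -97, …
L₀ := L_f ⊗_s L_g (sym. prod.), ord ≤ 2.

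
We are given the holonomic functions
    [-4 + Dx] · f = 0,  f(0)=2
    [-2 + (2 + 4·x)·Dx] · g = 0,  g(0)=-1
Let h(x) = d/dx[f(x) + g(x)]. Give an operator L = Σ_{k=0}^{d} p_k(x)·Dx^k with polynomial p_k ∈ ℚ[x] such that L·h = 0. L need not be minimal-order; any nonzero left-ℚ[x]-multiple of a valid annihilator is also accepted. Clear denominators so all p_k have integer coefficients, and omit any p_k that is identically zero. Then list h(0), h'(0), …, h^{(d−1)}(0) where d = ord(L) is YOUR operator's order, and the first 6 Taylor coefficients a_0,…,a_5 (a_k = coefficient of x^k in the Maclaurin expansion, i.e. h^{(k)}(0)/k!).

L = (-28 - 32·x) + (-13 - 64·x - 64·x^2)·Dx + (5 + 18·x + 16·x^2)·Dx^2  (order 2).
h: a_k = 7, 33, 125/2, 527/6, 1943/24, 9137/120, …
ICs: h(0) = 7, h′(0) = 33.

f: a_k = 2, 8, 16, 64/3, 64/3, 256/15, …
g: a_k = -1, -1, 1/2, -1/2, 5/8, -7/8, …
L₀ := lclm(L_f,L_g); ord L₀ ≤ 1+1.
Derive L from L₀ (diff closure).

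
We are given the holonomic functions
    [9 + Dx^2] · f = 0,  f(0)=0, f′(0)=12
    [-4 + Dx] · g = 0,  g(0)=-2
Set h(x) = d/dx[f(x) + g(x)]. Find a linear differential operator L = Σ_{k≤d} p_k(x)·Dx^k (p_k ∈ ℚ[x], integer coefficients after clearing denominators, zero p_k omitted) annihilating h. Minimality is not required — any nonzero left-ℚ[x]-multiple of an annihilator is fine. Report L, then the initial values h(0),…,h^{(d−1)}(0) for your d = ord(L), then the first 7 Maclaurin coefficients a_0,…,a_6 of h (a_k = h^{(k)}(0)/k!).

L = 36 - 9·Dx + 4·Dx^2 - Dx^3  (order 3).
h: a_k = 4, -32, -118, -256/3, -269/6, -1024/15, -10379/180, …
ICs: h(0) = 4, h′(0) = -32, h′′(0) = -236.

f: a_k = 0, 12, 0, -18, 0, 81/10, 0, …
g: a_k = -2, -8, -16, -64/3, -64/3, -256/15, -512/45, …
f+g: L₀ = lclm(L_f,L_g), ord ≤ 2+1.
Derive L from L₀ (diff closure).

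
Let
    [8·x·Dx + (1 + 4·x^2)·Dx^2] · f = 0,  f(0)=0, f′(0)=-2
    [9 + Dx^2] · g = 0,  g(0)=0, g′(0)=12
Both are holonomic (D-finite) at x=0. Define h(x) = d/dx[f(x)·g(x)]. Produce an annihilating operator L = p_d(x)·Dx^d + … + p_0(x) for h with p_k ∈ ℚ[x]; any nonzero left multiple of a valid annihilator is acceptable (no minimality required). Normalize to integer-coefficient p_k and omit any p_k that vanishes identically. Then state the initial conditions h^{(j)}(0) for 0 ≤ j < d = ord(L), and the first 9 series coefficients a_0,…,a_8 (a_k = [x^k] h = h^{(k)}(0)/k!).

L = (134325 + 1685016·x^2 + 9665136·x^4 + 17604864·x^6 + 22954752·x^8 + 28366848·x^10 + 26873856·x^12) + (77328·x + 1187136·x^3 + 5460480·x^5 + 10782720·x^7 + 14929920·x^9 + 11943936·x^11)·Dx + (17850 + 242160·x^2 + 1468896·x^4 + 3414528·x^6 + 5764608·x^8 + 7630848·x^10 + 5971968·x^12)·Dx^2 + (8592·x + 131904·x^3 + 606720·x^5 + 1198080·x^7 + 1658880·x^9 + 1327104·x^11)·Dx^3 + (325 + 6104·x^2 + 43888·x^4 + 162048·x^6 + 357120·x^8 + 497664·x^10 + 331776·x^12)·Dx^4  (order 4).
h: a_k = 0, -48, 0, 272, 0, -846, 0, 14388/5, 0, …
ICs: h(0) = 0, h′(0) = -48, h′′(0) = 0, h′′′(0) = 1632.

f: a_k = 0, -2, 0, 8/3, 0, -32/5, 0, 128/7, 0, …
g: a_k = 0, 12, 0, -18, 0, 81/10, 0, -243/140, 0, …
L₀ := L_f ⊗_s L_g (sym. prod.), ord ≤ 4.
h=h₀': d/dx-closure on L₀ ⇒ L.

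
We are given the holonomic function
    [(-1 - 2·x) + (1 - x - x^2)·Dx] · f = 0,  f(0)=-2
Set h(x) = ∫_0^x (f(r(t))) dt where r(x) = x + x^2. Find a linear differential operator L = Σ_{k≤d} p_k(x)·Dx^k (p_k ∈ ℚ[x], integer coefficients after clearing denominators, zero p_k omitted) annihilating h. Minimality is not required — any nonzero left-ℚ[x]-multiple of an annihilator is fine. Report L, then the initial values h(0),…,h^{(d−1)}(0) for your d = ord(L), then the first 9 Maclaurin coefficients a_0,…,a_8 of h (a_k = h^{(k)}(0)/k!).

f: a_k = -2, -2, -4, -6, -10, -16, -26, -42, -68, …
Substitute x→r, Dx→(1/r')Dx; clear ⇒ L₀.
h=∫₀ˣh₀: take L = L₀·Dx.
L = (1 + 4·x + 6·x^2 + 4·x^3)·Dx + (-1 + x + 2·x^2 + 2·x^3 + x^4)·Dx^2  (order 2).
h: a_k = 0, -2, -1, -2, -7/2, -32/5, -37/3, -172/7, -199/4, …
ICs: h(0) = 0, h′(0) = -2.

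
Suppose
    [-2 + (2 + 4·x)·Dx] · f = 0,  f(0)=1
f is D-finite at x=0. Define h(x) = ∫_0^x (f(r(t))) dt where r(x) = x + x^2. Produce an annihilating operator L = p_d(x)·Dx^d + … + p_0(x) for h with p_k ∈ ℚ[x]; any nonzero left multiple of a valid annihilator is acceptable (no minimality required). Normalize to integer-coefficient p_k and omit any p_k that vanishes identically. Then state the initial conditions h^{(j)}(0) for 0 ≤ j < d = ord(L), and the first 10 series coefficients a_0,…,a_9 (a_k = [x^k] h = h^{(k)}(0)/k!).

L = (-1 - 2·x)·Dx + (1 + 2·x + 2·x^2)·Dx^2  (order 2).
h: a_k = 0, 1, 1/2, 1/6, -1/8, 3/40, -1/48, -3/112, 7/128, -61/1152, …
ICs: h(0) = 0, h′(0) = 1.

f: a_k = 1, 1, -1/2, 1/2, -5/8, 7/8, -21/16, 33/16, -429/128, 715/128, …
Change of var in L_f (x↦r) gives L₀.
∫: right-multiply L₀ by Dx.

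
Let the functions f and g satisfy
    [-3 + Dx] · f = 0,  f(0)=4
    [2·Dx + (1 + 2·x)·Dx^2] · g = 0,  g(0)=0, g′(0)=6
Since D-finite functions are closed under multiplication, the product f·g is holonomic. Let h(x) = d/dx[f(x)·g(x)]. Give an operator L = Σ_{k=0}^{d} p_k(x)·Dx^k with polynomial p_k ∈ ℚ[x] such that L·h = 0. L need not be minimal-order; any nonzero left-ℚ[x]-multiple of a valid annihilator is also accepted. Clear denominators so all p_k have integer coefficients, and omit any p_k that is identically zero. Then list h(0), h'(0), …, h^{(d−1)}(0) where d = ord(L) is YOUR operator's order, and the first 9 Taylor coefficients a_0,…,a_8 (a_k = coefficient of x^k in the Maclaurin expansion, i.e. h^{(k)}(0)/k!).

f: a_k = 4, 12, 18, 18, 27/2, 81/10, 81/20, 243/140, 729/1120, …
g: a_k = 0, 6, -6, 8, -12, 96/5, -32, 384/7, -96, …
Product ⇒ symmetric product L₀, ord ≤ 2.
h=h₀': d/dx-closure on L₀ ⇒ L.
L = (15 + 36·x + 108·x^2) + (-8 - 36·x - 72·x^2)·Dx + (1 + 8·x + 12·x^2)·Dx^2  (order 2).
h: a_k = 24, 96, 204, 192, 249, -12, 3411/10, -2688/5, 655131/560, …
ICs: h(0) = 24, h′(0) = 96.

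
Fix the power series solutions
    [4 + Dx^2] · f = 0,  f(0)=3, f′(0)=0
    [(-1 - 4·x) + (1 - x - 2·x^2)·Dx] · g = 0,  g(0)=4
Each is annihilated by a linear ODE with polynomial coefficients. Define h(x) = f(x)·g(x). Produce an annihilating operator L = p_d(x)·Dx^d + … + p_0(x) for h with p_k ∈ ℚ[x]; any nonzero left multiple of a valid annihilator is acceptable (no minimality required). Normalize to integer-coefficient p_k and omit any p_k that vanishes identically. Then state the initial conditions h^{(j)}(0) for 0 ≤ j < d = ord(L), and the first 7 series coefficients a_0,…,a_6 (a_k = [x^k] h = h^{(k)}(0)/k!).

L = (4·x + 8·x^2) + (2 + 8·x)·Dx + (-1 + x + 2·x^2)·Dx^2  (order 2).
h: a_k = 12, 12, 12, 36, 68, 140, 4124/15, …
ICs: h(0) = 12, h′(0) = 12.

f: a_k = 3, 0, -6, 0, 2, 0, -4/15, …
g: a_k = 4, 4, 12, 20, 44, 84, 172, …
h₀=f·g: eliminate ⇒ L₀, order ≤ 2·1.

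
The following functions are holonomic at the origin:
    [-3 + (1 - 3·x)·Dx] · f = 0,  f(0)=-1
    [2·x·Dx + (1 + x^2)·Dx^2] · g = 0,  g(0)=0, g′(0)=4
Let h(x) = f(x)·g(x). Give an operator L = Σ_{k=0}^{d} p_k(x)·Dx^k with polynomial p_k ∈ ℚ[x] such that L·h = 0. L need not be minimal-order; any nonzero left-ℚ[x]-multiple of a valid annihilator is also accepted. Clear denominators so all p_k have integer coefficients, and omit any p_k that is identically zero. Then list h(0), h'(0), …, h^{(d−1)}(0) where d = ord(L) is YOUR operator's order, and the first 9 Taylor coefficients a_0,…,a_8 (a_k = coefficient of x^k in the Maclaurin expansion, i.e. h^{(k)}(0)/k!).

f: a_k = -1, -3, -9, -27, -81, -243, -729, -2187, -6561, …
g: a_k = 0, 4, 0, -4/3, 0, 4/5, 0, -4/7, 0, …
Sym-product of L_f,L_g gives L₀ (≤ ord 2).
L = 6·x + (6 - 2·x + 12·x^2)·Dx + (-1 + 3·x - x^2 + 3·x^3)·Dx^2  (order 2).
h: a_k = 0, -4, -12, -104/3, -104, -1564/5, -4692/5, -98512/35, -295536/35, …
ICs: h(0) = 0, h′(0) = -4.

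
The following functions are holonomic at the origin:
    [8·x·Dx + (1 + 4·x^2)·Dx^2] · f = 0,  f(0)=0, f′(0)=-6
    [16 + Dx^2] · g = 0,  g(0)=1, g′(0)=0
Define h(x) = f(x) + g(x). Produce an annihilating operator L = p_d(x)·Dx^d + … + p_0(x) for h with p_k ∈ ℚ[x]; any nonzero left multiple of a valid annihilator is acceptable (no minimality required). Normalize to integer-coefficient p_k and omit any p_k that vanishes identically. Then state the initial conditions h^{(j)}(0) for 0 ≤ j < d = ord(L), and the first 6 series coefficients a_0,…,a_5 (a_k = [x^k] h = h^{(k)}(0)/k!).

L = (-512·x + 5120·x^3 + 4096·x^5)·Dx + (16 + 512·x^2 + 2304·x^4 + 2048·x^6)·Dx^2 + (-32·x + 320·x^3 + 256·x^5)·Dx^3 + (1 + 32·x^2 + 144·x^4 + 128·x^6)·Dx^4  (order 4).
h: a_k = 1, -6, -8, 8, 32/3, -96/5, …
ICs: h(0) = 1, h′(0) = -6, h′′(0) = -16, h′′′(0) = 48.

f: a_k = 0, -6, 0, 8, 0, -96/5, …
g: a_k = 1, 0, -8, 0, 32/3, 0, …
h₀=f+g: left-lcm gives L₀, ord ≤ 4.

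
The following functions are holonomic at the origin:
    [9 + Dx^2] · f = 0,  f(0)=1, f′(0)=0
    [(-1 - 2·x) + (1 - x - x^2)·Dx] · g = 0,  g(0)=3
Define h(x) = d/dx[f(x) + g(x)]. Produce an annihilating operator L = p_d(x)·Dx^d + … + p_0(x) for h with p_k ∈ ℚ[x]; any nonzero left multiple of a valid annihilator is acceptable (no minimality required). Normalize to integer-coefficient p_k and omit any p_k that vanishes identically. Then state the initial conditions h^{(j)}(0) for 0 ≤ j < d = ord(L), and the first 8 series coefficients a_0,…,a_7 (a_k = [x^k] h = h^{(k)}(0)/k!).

L = (468 + 1026·x + 1170·x^2 + 450·x^3 + 630·x^4 + 486·x^5 + 162·x^6) + (-81 - 63·x + 252·x^2 + 45·x^3 - 90·x^4 + 153·x^5 + 189·x^6 + 54·x^7)·Dx + (52 + 114·x + 130·x^2 + 50·x^3 + 70·x^4 + 54·x^5 + 18·x^6)·Dx^2 + (-9 - 7·x + 28·x^2 + 5·x^3 - 10·x^4 + 17·x^5 + 21·x^6 + 6·x^7)·Dx^3  (order 3).
h: a_k = 3, 3, 27, 147/2, 120, 9117/40, 441, 457689/560, …
ICs: h(0) = 3, h′(0) = 3, h′′(0) = 54.

f: a_k = 1, 0, -9/2, 0, 27/8, 0, -81/80, 0, …
g: a_k = 3, 3, 6, 9, 15, 24, 39, 63, …
Sum ⇒ L₀ = lclm(L_f,L_g) in ℚ(x)⟨Dx⟩.
Derive L from L₀ (diff closure).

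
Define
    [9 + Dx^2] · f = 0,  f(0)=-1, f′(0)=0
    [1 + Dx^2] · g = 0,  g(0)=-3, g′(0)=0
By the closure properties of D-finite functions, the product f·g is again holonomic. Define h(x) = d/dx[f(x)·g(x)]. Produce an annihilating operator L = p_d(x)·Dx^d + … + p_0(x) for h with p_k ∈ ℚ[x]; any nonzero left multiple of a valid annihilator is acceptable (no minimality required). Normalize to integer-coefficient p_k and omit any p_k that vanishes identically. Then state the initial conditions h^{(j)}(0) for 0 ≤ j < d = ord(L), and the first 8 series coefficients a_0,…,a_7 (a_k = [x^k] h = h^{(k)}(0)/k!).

f: a_k = -1, 0, 9/2, 0, -27/8, 0, 81/80, 0, …
g: a_k = -3, 0, 3/2, 0, -1/8, 0, 1/240, 0, …
f·g: L₀ = L_f ⊗_s L_g, ord ≤ 2·2.
Derive L from L₀ (diff closure).
L = 64 + 20·Dx^2 + Dx^4  (order 4).
h: a_k = 0, -30, 0, 68, 0, -52, 0, 2056/105, …
ICs: h(0) = 0, h′(0) = -30, h′′(0) = 0, h′′′(0) = 408.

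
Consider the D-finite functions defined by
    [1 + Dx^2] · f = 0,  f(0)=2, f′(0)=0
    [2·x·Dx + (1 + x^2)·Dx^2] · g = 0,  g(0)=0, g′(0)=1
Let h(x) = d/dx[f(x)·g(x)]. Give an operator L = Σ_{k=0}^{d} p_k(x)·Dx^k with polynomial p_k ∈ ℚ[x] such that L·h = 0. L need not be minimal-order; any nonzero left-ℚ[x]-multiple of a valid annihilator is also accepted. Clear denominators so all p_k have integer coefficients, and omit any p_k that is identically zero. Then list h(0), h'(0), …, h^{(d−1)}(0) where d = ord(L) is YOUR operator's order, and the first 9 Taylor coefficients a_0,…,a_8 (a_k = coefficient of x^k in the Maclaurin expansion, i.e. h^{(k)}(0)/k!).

L = (110 + 294·x^2 + 461·x^4 + 96·x^6 + 12·x^8 + 2·x^10 + x^12) + (68·x + 284·x^3 + 280·x^5 + 80·x^7 + 20·x^9 + 4·x^11)·Dx + (120 + 340·x^2 + 534·x^4 + 148·x^6 + 32·x^8 + 8·x^10 + 2·x^12)·Dx^2 + (68·x + 284·x^3 + 280·x^5 + 80·x^7 + 20·x^9 + 4·x^11)·Dx^3 + (10 + 46·x^2 + 73·x^4 + 52·x^6 + 20·x^8 + 6·x^10 + x^12)·Dx^4  (order 4).
h: a_k = 2, 0, -5, 0, 49/12, 0, -1301/360, 0, 23147/6720, …
ICs: h(0) = 2, h′(0) = 0, h′′(0) = -10, h′′′(0) = 0.

f: a_k = 2, 0, -1, 0, 1/12, 0, -1/360, 0, 1/20160, …
g: a_k = 0, 1, 0, -1/3, 0, 1/5, 0, -1/7, 0, …
h₀=f·g: eliminate ⇒ L₀, order ≤ 2·2.
h=h₀': d/dx-closure on L₀ ⇒ L.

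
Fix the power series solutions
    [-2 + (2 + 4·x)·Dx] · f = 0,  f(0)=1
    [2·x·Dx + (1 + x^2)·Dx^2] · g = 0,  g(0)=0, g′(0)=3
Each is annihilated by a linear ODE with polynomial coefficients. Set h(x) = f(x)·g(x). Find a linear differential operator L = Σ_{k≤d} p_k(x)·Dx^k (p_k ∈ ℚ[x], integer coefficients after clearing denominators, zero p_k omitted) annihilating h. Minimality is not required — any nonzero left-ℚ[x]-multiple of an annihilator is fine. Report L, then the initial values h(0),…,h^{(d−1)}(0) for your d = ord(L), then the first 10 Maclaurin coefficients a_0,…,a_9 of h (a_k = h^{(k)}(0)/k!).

L = (3 - 2·x - x^2) + (-2 - 2·x + 6·x^2 + 4·x^3)·Dx + (1 + 4·x + 5·x^2 + 4·x^3 + 4·x^4)·Dx^2  (order 2).
h: a_k = 0, 3, 3, -5/2, 1/2, -31/40, 109/40, -2263/560, 2903/560, -23035/2688, …
ICs: h(0) = 0, h′(0) = 3.

f: a_k = 1, 1, -1/2, 1/2, -5/8, 7/8, -21/16, 33/16, -429/128, 715/128, …
g: a_k = 0, 3, 0, -1, 0, 3/5, 0, -3/7, 0, 1/3, …
L₀ := L_f ⊗_s L_g (sym. prod.), ord ≤ 2.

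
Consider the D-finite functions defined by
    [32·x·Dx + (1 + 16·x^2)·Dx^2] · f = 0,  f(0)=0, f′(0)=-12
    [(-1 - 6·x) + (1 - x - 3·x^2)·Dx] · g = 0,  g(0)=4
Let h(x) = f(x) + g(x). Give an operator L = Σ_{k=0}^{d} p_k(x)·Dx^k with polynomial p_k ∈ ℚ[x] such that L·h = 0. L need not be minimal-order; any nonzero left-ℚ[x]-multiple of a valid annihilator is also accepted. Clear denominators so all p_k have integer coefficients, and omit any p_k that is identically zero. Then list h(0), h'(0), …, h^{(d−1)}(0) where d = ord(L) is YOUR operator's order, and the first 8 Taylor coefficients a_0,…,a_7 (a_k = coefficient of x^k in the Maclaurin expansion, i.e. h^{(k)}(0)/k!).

L = (128 - 512·x - 10560·x^2 - 25344·x^3 - 95904·x^4 - 41472·x^6)·Dx + (-37 - 208·x + 206·x^2 - 1476·x^3 - 24336·x^4 - 66528·x^5 - 6912·x^6 - 41472·x^7)·Dx^2 + (4 + 21·x + 198·x^2 + 90·x^3 + 1775·x^4 - 4080·x^5 - 6336·x^6 - 2304·x^7 - 6912·x^8)·Dx^3  (order 3).
h: a_k = 4, -8, 16, 92, 76, -2272/5, 388, 55228/7, …
ICs: h(0) = 4, h′(0) = -8, h′′(0) = 32.

f: a_k = 0, -12, 0, 64, 0, -3072/5, 0, 49152/7, …
g: a_k = 4, 4, 16, 28, 76, 160, 388, 868, …
Sum ⇒ L₀ = lclm(L_f,L_g) in ℚ(x)⟨Dx⟩.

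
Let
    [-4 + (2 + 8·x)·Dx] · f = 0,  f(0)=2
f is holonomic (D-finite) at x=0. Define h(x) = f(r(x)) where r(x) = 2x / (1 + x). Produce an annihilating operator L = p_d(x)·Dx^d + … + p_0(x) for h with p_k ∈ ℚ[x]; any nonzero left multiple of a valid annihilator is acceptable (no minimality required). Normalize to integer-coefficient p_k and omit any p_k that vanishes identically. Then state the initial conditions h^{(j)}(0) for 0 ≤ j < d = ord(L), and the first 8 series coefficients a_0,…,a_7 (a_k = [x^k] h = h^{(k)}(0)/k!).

L = -4 + (1 + 10·x + 9·x^2)·Dx  (order 1).
h: a_k = 2, 8, -24, 104, -568, 3528, -23640, 166440, …
ICs: h(0) = 2.

f: a_k = 2, 4, -4, 8, -20, 56, -168, 528, …
Change of var in L_f (x↦r) gives L₀.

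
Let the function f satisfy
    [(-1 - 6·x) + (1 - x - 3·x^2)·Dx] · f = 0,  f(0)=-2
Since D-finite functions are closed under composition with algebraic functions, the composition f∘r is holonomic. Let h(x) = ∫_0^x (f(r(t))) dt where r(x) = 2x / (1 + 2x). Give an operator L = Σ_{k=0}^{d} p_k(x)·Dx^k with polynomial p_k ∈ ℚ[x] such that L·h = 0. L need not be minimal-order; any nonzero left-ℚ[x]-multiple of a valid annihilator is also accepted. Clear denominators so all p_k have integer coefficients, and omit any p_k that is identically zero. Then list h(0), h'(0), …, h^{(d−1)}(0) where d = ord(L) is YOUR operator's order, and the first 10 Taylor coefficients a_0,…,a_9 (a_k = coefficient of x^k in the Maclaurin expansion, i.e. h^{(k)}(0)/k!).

L = (2 + 28·x)·Dx + (-1 - 4·x + 8·x^2 + 24·x^3)·Dx^2  (order 2).
h: a_k = 0, -2, -2, -8, 0, -288/5, 96, -4608/7, 2016, -9728, …
ICs: h(0) = 0, h′(0) = -2.

f: a_k = -2, -2, -8, -14, -38, -80, -194, -434, -1016, -2318, …
Change of var in L_f (x↦r) gives L₀.
h=∫h₀ ⇒ L = L₀·Dx.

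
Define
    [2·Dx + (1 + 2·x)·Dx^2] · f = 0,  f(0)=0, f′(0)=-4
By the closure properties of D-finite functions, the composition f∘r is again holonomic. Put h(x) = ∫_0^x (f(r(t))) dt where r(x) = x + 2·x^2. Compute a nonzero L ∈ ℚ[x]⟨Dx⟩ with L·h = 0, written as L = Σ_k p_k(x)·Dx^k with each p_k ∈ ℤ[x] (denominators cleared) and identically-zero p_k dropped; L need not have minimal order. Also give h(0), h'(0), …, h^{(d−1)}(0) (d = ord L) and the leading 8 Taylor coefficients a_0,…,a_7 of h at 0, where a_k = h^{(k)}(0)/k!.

L = (-2 + 8·x + 16·x^2)·Dx^2 + (1 + 6·x + 12·x^2 + 16·x^3)·Dx^3  (order 3).
h: a_k = 0, 0, -2, -4/3, 8/3, -8/5, -32/15, 128/21, …
ICs: h(0) = 0, h′(0) = 0, h′′(0) = -4.

f: a_k = 0, -4, 4, -16/3, 8, -64/5, 64/3, -256/7, …
f∘r: x↦r, Dx↦Dx/r' in L_f ⇒ L₀.
∫: right-multiply L₀ by Dx.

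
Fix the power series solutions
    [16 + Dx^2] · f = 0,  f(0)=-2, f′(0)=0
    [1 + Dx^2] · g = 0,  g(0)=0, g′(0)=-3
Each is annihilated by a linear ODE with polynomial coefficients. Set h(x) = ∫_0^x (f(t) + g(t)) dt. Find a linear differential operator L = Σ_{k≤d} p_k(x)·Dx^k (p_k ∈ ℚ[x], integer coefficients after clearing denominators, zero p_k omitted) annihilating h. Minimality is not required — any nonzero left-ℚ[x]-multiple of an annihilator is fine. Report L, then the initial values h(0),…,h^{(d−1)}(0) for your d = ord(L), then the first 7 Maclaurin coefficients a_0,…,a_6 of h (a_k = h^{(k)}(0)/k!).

L = 16·Dx + 17·Dx^3 + Dx^5  (order 5).
h: a_k = 0, -2, -3/2, 16/3, 1/8, -64/15, -1/240, …
ICs: h(0) = 0, h′(0) = -2, h′′(0) = -3, h′′′(0) = 32, h′′′′(0) = 3.

f: a_k = -2, 0, 16, 0, -64/3, 0, 512/45, …
g: a_k = 0, -3, 0, 1/2, 0, -1/40, 0, …
L₀ := lclm(L_f,L_g); ord L₀ ≤ 2+2.
Integrate: L := L₀·Dx.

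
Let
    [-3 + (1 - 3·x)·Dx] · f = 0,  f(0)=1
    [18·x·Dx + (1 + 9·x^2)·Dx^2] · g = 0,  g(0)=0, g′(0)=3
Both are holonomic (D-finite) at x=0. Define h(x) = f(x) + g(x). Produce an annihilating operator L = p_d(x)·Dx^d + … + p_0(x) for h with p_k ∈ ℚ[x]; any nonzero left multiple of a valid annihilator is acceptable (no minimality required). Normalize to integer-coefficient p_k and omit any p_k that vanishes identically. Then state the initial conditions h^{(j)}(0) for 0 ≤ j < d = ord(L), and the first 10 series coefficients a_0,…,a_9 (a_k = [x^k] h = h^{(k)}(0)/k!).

f: a_k = 1, 3, 9, 27, 81, 243, 729, 2187, 6561, 19683, …
g: a_k = 0, 3, 0, -9, 0, 243/5, 0, -2187/7, 0, 2187, …
h₀=f+g: left-lcm gives L₀, ord ≤ 3.
L = (-18 + 216·x + 486·x^2)·Dx + (12 - 18·x + 108·x^2 + 486·x^3)·Dx^2 + (-1 + 81·x^4)·Dx^3  (order 3).
h: a_k = 1, 6, 9, 18, 81, 1458/5, 729, 13122/7, 6561, 21870, …
ICs: h(0) = 1, h′(0) = 6, h′′(0) = 18.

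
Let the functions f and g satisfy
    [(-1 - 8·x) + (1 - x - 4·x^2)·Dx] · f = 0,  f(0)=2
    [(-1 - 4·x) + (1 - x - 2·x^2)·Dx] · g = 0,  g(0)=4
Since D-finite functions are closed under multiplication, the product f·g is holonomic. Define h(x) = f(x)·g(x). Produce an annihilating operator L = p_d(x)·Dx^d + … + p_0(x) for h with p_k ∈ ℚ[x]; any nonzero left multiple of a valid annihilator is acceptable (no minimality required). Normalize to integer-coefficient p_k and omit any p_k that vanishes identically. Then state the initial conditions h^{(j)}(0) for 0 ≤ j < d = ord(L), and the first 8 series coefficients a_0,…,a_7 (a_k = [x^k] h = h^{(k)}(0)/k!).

f: a_k = 2, 2, 10, 18, 58, 130, 362, 882, …
g: a_k = 4, 4, 12, 20, 44, 84, 172, 340, …
f·g: L₀ = L_f ⊗_s L_g, ord ≤ 1·1.
L = (-2 - 10·x + 18·x^2 + 32·x^3) + (1 - 2·x - 5·x^2 + 6·x^3 + 8·x^4)·Dx  (order 1).
h: a_k = 8, 16, 72, 176, 552, 1424, 3976, 10352, …
ICs: h(0) = 8.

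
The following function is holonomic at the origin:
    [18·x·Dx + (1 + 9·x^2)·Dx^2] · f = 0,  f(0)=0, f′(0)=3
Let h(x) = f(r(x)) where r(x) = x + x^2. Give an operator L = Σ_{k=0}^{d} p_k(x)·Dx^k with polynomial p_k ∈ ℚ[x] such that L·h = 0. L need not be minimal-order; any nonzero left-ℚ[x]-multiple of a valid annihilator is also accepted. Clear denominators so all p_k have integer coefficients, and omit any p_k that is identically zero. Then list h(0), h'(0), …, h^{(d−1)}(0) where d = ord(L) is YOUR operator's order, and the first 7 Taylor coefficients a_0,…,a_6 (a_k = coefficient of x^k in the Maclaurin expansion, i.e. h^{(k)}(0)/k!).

L = (-2 + 18·x + 72·x^2 + 108·x^3 + 54·x^4)·Dx + (1 + 2·x + 9·x^2 + 36·x^3 + 45·x^4 + 18·x^5)·Dx^2  (order 2).
h: a_k = 0, 3, 3, -9, -27, 108/5, 234, …
ICs: h(0) = 0, h′(0) = 3.

f: a_k = 0, 3, 0, -9, 0, 243/5, 0, …
f∘r: x↦r, Dx↦Dx/r' in L_f ⇒ L₀.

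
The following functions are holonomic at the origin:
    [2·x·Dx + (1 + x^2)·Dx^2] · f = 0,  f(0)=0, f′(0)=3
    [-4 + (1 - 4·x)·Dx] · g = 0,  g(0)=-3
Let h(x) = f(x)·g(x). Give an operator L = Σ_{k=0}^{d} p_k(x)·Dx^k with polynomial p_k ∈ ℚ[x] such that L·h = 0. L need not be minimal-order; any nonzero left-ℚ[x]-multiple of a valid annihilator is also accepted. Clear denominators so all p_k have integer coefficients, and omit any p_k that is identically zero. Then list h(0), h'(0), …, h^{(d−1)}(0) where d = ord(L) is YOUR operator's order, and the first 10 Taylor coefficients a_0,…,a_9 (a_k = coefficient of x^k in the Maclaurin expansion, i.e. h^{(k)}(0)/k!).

L = 8·x + (8 - 2·x + 16·x^2)·Dx + (-1 + 4·x - x^2 + 4·x^3)·Dx^2  (order 2).
h: a_k = 0, -9, -36, -141, -564, -11289/5, -45156/5, -1264323/35, -5057292/35, -20229203/35, …
ICs: h(0) = 0, h′(0) = -9.

f: a_k = 0, 3, 0, -1, 0, 3/5, 0, -3/7, 0, 1/3, …
g: a_k = -3, -12, -48, -192, -768, -3072, -12288, -49152, -196608, -786432, …
h₀=f·g: eliminate ⇒ L₀, order ≤ 2·1.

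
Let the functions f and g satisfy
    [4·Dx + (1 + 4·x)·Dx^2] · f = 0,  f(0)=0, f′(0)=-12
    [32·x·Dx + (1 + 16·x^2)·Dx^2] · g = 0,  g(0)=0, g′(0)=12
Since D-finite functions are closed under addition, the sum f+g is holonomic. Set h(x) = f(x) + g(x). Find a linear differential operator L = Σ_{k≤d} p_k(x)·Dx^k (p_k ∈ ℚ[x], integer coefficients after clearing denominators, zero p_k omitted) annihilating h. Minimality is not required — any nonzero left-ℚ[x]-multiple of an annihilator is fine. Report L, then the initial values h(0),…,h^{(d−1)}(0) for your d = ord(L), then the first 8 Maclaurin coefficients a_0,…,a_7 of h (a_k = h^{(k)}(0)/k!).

L = (-32 - 384·x + 1536·x^2 + 2048·x^3)·Dx + (-16 - 64·x + 3072·x^3 + 4096·x^4)·Dx^2 + (-1 + 4·x + 32·x^2 + 128·x^3 + 768·x^4 + 1024·x^5)·Dx^3  (order 3).
h: a_k = 0, 0, 24, -128, 192, 0, 2048, -98304/7, …
ICs: h(0) = 0, h′(0) = 0, h′′(0) = 48.

f: a_k = 0, -12, 24, -64, 192, -3072/5, 2048, -49152/7, …
g: a_k = 0, 12, 0, -64, 0, 3072/5, 0, -49152/7, …
Sum ⇒ L₀ = lclm(L_f,L_g) in ℚ(x)⟨Dx⟩.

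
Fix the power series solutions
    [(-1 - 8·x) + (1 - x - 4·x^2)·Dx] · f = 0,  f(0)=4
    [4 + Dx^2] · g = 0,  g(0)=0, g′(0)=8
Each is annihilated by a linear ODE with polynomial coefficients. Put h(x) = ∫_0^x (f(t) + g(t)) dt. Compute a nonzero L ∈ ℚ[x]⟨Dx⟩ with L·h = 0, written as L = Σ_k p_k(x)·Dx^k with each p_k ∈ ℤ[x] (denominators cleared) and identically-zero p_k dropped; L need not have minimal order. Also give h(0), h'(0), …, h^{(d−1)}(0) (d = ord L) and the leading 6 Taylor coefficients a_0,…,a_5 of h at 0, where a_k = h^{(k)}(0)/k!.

f: a_k = 4, 4, 20, 36, 116, 260, …
g: a_k = 0, 8, 0, -16/3, 0, 16/15, …
Weyl lclm of L_f,L_g ⇒ L₀ (ord ≤ 3).
∫: right-multiply L₀ by Dx.
L = (116 + 1008·x + 968·x^2 + 2688·x^3 + 640·x^4 + 1024·x^5)·Dx + (-28 - 4·x + 8·x^2 + 200·x^3 + 480·x^4 + 384·x^5 + 512·x^6)·Dx^2 + (29 + 252·x + 242·x^2 + 672·x^3 + 160·x^4 + 256·x^5)·Dx^3 + (-7 - x + 2·x^2 + 50·x^3 + 120·x^4 + 96·x^5 + 128·x^6)·Dx^4  (order 4).
h: a_k = 0, 4, 6, 20/3, 23/3, 116/5, …
ICs: h(0) = 0, h′(0) = 4, h′′(0) = 12, h′′′(0) = 40.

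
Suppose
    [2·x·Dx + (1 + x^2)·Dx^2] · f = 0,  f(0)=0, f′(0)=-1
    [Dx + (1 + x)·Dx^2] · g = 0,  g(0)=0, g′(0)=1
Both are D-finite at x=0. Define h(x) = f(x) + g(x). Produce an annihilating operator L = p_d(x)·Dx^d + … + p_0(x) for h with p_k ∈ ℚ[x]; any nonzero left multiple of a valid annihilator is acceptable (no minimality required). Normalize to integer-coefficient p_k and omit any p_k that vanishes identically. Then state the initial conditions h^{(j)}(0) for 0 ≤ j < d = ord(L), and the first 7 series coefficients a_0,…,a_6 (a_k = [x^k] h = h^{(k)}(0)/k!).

f: a_k = 0, -1, 0, 1/3, 0, -1/5, 0, …
g: a_k = 0, 1, -1/2, 1/3, -1/4, 1/5, -1/6, …
Weyl lclm of L_f,L_g ⇒ L₀ (ord ≤ 4).
L = (-2 - 6·x + 6·x^2 + 2·x^3)·Dx + (-4 - 4·x + 12·x^3 + 4·x^4)·Dx^2 + (-1 + x + 2·x^2 + 2·x^3 + 3·x^4 + x^5)·Dx^3  (order 3).
h: a_k = 0, 0, -1/2, 2/3, -1/4, 0, -1/6, …
ICs: h(0) = 0, h′(0) = 0, h′′(0) = -1.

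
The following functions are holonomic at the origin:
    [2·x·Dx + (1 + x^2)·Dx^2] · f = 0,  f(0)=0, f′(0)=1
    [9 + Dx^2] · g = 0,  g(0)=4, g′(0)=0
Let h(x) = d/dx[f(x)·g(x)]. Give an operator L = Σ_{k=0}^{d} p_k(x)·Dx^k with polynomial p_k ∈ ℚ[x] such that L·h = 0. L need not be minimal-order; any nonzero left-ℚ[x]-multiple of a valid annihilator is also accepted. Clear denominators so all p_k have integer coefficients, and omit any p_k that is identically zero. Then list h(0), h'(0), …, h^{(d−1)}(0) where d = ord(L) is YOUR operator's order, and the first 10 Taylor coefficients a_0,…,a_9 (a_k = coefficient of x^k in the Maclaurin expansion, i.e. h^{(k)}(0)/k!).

f: a_k = 0, 1, 0, -1/3, 0, 1/5, 0, -1/7, 0, 1/9, …
g: a_k = 4, 0, -18, 0, 27/2, 0, -81/20, 0, 729/1120, 0, …
h₀=f·g: eliminate ⇒ L₀, order ≤ 2·2.
h=h₀': d/dx-closure on L₀ ⇒ L.
L = (20358 + 86886·x^2 + 157437·x^4 + 155520·x^6 + 96228·x^8 + 36450·x^10 + 6561·x^12) + (6372·x + 25596·x^3 + 39960·x^5 + 32400·x^7 + 14580·x^9 + 2916·x^11)·Dx + (3432 + 15828·x^2 + 31110·x^4 + 33588·x^6 + 22032·x^8 + 8424·x^10 + 1458·x^12)·Dx^2 + (708·x + 2844·x^3 + 4440·x^5 + 3600·x^7 + 1620·x^9 + 324·x^11)·Dx^3 + (130 + 686·x^2 + 1513·x^4 + 1812·x^6 + 1260·x^8 + 486·x^10 + 81·x^12)·Dx^4  (order 4).
h: a_k = 4, 0, -58, 0, 203/2, 0, -1781/20, 0, 15557/224, 0, …
ICs: h(0) = 4, h′(0) = 0, h′′(0) = -116, h′′′(0) = 0.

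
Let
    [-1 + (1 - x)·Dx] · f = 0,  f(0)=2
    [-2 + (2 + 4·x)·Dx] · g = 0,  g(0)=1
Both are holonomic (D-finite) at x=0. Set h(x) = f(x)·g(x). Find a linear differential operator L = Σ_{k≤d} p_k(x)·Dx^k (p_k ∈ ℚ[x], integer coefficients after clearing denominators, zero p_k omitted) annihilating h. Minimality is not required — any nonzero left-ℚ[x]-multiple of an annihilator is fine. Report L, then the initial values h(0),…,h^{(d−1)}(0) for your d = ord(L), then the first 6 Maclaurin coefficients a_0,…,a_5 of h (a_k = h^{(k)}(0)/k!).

L = (2 + x) + (-1 - x + 2·x^2)·Dx  (order 1).
h: a_k = 2, 4, 3, 4, 11/4, 9/2, …
ICs: h(0) = 2.

f: a_k = 2, 2, 2, 2, 2, 2, …
g: a_k = 1, 1, -1/2, 1/2, -5/8, 7/8, …
L₀ := L_f ⊗_s L_g (sym. prod.), ord ≤ 1.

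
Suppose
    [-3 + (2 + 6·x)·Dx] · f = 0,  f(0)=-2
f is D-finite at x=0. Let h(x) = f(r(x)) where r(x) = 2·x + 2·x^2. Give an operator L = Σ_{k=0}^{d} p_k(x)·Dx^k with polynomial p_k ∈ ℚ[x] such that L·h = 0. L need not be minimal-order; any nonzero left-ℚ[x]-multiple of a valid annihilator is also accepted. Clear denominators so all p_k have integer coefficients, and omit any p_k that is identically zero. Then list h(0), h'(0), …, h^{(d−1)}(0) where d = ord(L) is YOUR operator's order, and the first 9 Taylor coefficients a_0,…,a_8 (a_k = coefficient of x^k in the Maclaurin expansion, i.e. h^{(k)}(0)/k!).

L = (-3 - 6·x) + (1 + 6·x + 6·x^2)·Dx  (order 1).
h: a_k = -2, -6, 3, -9, 117/4, -405/4, 2943/8, -11097/8, 344493/64, …
ICs: h(0) = -2.

f: a_k = -2, -3, 9/4, -27/8, 405/64, -1701/128, 15309/512, -72171/1024, 2814669/16384, …
Change of var in L_f (x↦r) gives L₀.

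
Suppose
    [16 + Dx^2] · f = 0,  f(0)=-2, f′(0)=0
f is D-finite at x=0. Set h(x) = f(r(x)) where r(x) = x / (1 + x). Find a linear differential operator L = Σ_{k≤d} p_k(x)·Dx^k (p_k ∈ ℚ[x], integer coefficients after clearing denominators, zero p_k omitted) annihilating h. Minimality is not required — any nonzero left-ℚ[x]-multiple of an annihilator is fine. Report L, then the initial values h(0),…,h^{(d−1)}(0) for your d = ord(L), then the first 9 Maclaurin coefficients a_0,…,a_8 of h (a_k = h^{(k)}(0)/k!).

f: a_k = -2, 0, 16, 0, -64/3, 0, 512/45, 0, -1024/315, …
Substitute x→r, Dx→(1/r')Dx; clear ⇒ L₀.
L = 16 + (2 + 6·x + 6·x^2 + 2·x^3)·Dx + (1 + 4·x + 6·x^2 + 4·x^3 + x^4)·Dx^2  (order 2).
h: a_k = -2, 0, 16, -32, 80/3, 64/3, -5488/45, 1312/5, -25136/63, …
ICs: h(0) = -2, h′(0) = 0.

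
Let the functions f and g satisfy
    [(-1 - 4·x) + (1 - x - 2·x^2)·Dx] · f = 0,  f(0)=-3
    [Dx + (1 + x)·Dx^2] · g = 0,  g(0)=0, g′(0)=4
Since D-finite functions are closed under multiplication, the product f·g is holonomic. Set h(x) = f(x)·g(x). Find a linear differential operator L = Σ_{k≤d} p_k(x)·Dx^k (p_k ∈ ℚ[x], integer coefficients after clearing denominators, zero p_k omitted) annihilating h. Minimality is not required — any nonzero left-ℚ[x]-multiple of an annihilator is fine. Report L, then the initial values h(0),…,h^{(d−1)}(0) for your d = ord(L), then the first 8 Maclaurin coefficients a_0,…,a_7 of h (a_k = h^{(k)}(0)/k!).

L = (5 + 8·x) + (1 + 11·x + 10·x^2)·Dx + (-1 + 3·x^2 + 2·x^3)·Dx^2  (order 2).
h: a_k = 0, -12, -6, -34, -43, -567/5, -987/5, -14907/35, …
ICs: h(0) = 0, h′(0) = -12.

f: a_k = -3, -3, -9, -15, -33, -63, -129, -255, …
g: a_k = 0, 4, -2, 4/3, -1, 4/5, -2/3, 4/7, …
L₀ := L_f ⊗_s L_g (sym. prod.), ord ≤ 2.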